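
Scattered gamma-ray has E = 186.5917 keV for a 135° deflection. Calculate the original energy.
495.4001 keV

Convert final energy to wavelength (hc ≈ 1239.842 keV·pm):
λ' = hc/E' = 1239.842 / 186.5917 = 6.6447 pm

Calculate the Compton shift:
Δλ = λ_C(1 - cos(135°))
Δλ = 2.4263 × (1 - cos(135°))
Δλ = 4.1420 pm

Initial wavelength:
λ = λ' - Δλ = 6.6447 - 4.1420 = 2.5027 pm

Initial energy:
E = hc/λ = 1239.842 / 2.5027 = 495.4001 keV

(Intermediate values are shown rounded; full precision is carried through to the final answer.)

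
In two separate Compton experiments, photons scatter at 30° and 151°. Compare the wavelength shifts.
151° produces the larger shift by a factor of 13.992

Calculate both shifts using Δλ = λ_C(1 - cos θ):

For θ₁ = 30°:
Δλ₁ = 2.4263 × (1 - cos(30°))
Δλ₁ = 2.4263 × 0.1340
Δλ₁ = 0.3251 pm

For θ₂ = 151°:
Δλ₂ = 2.4263 × (1 - cos(151°))
Δλ₂ = 2.4263 × 1.8746
Δλ₂ = 4.5484 pm

The 151° angle produces the larger shift.
Ratio: 4.5484/0.3251 = 13.992

(Intermediate values are shown rounded; full precision is carried through to the final answer.)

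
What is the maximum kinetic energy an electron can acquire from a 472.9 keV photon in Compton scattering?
307.0217 keV

Maximum energy transfer occurs at θ = 180° (backscattering).

Initial photon: E₀ = 472.9 keV → λ₀ = 2.6218 pm

Maximum Compton shift (at 180°):
Δλ_max = 2λ_C = 2 × 2.4263 = 4.8526 pm

Final wavelength:
λ' = 2.6218 + 4.8526 = 7.4744 pm

Minimum photon energy (maximum energy to electron):
E'_min = hc/λ' = 165.8783 keV

Maximum electron kinetic energy:
K_max = E₀ - E'_min = 472.9000 - 165.8783 = 307.0217 keV

(Intermediate values are shown rounded; full precision is carried through to the final answer.)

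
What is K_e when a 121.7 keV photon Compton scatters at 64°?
14.3579 keV

By energy conservation: K_e = E_initial - E_final

First find the scattered photon energy:
Initial wavelength: λ = hc/E = 10.1877 pm
Compton shift: Δλ = λ_C(1 - cos(64°)) = 1.3627 pm
Final wavelength: λ' = 10.1877 + 1.3627 = 11.5504 pm
Final photon energy: E' = hc/λ' = 107.3421 keV

Electron kinetic energy:
K_e = E - E' = 121.7000 - 107.3421 = 14.3579 keV

(Intermediate values are shown rounded; full precision is carried through to the final answer.)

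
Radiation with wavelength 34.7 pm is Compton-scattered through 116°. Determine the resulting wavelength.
38.1899 pm

Using the Compton scattering formula:
λ' = λ + Δλ = λ + λ_C(1 - cos θ)

Given:
- Initial wavelength λ = 34.7 pm
- Scattering angle θ = 116°
- Compton wavelength λ_C ≈ 2.4263 pm

Calculate the shift:
Δλ = 2.4263 × (1 - cos(116°))
Δλ = 2.4263 × 1.4384
Δλ = 3.4899 pm

Final wavelength:
λ' = 34.7 + 3.4899 = 38.1899 pm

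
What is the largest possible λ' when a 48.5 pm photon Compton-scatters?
53.3526 pm (at θ = 180°)

The Compton shift is Δλ = λ_C(1 − cos θ).

Since cos θ ranges from −1 to 1, the factor (1 − cos θ) ranges from 0 to 2; the maximum shift occurs at θ = 180° (backscattering):
Δλ_max = 2λ_C = 2 × 2.4263 pm = 4.8526 pm

Maximum scattered wavelength:
λ'_max = λ₀ + Δλ_max = 48.5 + 4.8526 = 53.3526 pm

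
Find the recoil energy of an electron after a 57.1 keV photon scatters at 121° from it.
8.2671 keV

By energy conservation: K_e = E_initial - E_final

First find the scattered photon energy:
Initial wavelength: λ = hc/E = 21.7135 pm
Compton shift: Δλ = λ_C(1 - cos(121°)) = 3.6760 pm
Final wavelength: λ' = 21.7135 + 3.6760 = 25.3895 pm
Final photon energy: E' = hc/λ' = 48.8329 keV

Electron kinetic energy:
K_e = E - E' = 57.1000 - 48.8329 = 8.2671 keV

(Intermediate values are shown rounded; full precision is carried through to the final answer.)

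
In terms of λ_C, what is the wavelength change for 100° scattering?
1.1736 λ_C

The Compton shift formula is:
Δλ = λ_C(1 - cos θ)

Dividing both sides by λ_C:
Δλ/λ_C = 1 - cos θ

For θ = 100°:
Δλ/λ_C = 1 - cos(100°)
Δλ/λ_C = 1 - -0.1736
Δλ/λ_C = 1.1736

This means the shift is 1.1736 × λ_C = 2.8476 pm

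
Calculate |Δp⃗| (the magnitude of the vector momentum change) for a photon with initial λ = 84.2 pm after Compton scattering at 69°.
8.8345e-24 kg·m/s

Photon momentum magnitude is p = h/λ.

Initial momentum:
p₀ = h/λ = 6.6261e-34/8.4200e-11 = 7.8694e-24 kg·m/s

After scattering:
λ' = λ + Δλ = 84.2 + 1.5568 = 85.7568 pm
p' = h/λ' = 6.6261e-34/8.5757e-11 = 7.7266e-24 kg·m/s

Momentum is a vector; the scattered photon's direction makes angle θ = 69° with the incident direction. The magnitude of the vector change Δp⃗ = p⃗₀ − p⃗' is found from the law of cosines:
|Δp⃗|² = p₀² + p'² − 2p₀p'cos θ
|Δp⃗|² = (7.8694e-24)² + (7.7266e-24)² − 2·7.8694e-24·7.7266e-24·cos(69°)
|Δp⃗| = 8.8345e-24 kg·m/s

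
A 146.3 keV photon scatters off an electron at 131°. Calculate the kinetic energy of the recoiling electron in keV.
47.0552 keV

By energy conservation: K_e = E_initial - E_final

First find the scattered photon energy:
Initial wavelength: λ = hc/E = 8.4747 pm
Compton shift: Δλ = λ_C(1 - cos(131°)) = 4.0181 pm
Final wavelength: λ' = 8.4747 + 4.0181 = 12.4928 pm
Final photon energy: E' = hc/λ' = 99.2448 keV

Electron kinetic energy:
K_e = E - E' = 146.3000 - 99.2448 = 47.0552 keV

(Intermediate values are shown rounded; full precision is carried through to the final answer.)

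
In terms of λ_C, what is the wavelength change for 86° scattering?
0.9302 λ_C

The Compton shift formula is:
Δλ = λ_C(1 - cos θ)

Dividing both sides by λ_C:
Δλ/λ_C = 1 - cos θ

For θ = 86°:
Δλ/λ_C = 1 - cos(86°)
Δλ/λ_C = 1 - 0.0698
Δλ/λ_C = 0.9302

This means the shift is 0.9302 × λ_C = 2.2571 pm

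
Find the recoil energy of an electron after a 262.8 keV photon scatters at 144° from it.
126.6591 keV

By energy conservation: K_e = E_initial - E_final

First find the scattered photon energy:
Initial wavelength: λ = hc/E = 4.7178 pm
Compton shift: Δλ = λ_C(1 - cos(144°)) = 4.3892 pm
Final wavelength: λ' = 4.7178 + 4.3892 = 9.1071 pm
Final photon energy: E' = hc/λ' = 136.1409 keV

Electron kinetic energy:
K_e = E - E' = 262.8000 - 136.1409 = 126.6591 keV

(Intermediate values are shown rounded; full precision is carried through to the final answer.)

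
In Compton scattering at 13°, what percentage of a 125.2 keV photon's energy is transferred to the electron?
0.0062 (or 0.62%)

Calculate initial and final photon energies:

Initial: E₀ = 125.2 keV → λ₀ = 9.9029 pm
Compton shift: Δλ = 0.0622 pm
Final wavelength: λ' = 9.9651 pm
Final energy: E' = 124.4187 keV

Fractional energy loss:
(E₀ - E')/E₀ = (125.2000 - 124.4187)/125.2000
= 0.7813/125.2000
= 0.0062
= 0.62%

(Intermediate values are shown rounded; full precision is carried through to the final answer.)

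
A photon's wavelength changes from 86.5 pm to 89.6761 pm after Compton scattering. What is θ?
108.00°

First find the wavelength shift:
Δλ = λ' - λ = 89.6761 - 86.5 = 3.1761 pm

Using Δλ = λ_C(1 - cos θ), with λ_C = h/(m_e·c) ≈ 2.42631024 pm:
cos θ = 1 - Δλ/λ_C
cos θ = 1 - 3.1761/2.42631024
cos θ = -0.309025

θ = arccos(-0.309025)
θ = 108.00°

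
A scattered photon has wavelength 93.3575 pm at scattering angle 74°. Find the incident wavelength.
91.6000 pm

From λ' = λ + Δλ, we have λ = λ' - Δλ

First calculate the Compton shift:
Δλ = λ_C(1 - cos θ)
Δλ = 2.4263 × (1 - cos(74°))
Δλ = 2.4263 × 0.7244
Δλ = 1.7575 pm

Initial wavelength:
λ = λ' - Δλ
λ = 93.3575 - 1.7575
λ = 91.6000 pm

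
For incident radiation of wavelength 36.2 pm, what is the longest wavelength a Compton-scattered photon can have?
41.0526 pm (at θ = 180°)

The Compton shift is Δλ = λ_C(1 − cos θ).

Since cos θ ranges from −1 to 1, the factor (1 − cos θ) ranges from 0 to 2; the maximum shift occurs at θ = 180° (backscattering):
Δλ_max = 2λ_C = 2 × 2.4263 pm = 4.8526 pm

Maximum scattered wavelength:
λ'_max = λ₀ + Δλ_max = 36.2 + 4.8526 = 41.0526 pm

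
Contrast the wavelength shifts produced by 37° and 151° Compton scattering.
151° produces the larger shift by a factor of 9.310

Calculate both shifts using Δλ = λ_C(1 - cos θ):

For θ₁ = 37°:
Δλ₁ = 2.4263 × (1 - cos(37°))
Δλ₁ = 2.4263 × 0.2014
Δλ₁ = 0.4886 pm

For θ₂ = 151°:
Δλ₂ = 2.4263 × (1 - cos(151°))
Δλ₂ = 2.4263 × 1.8746
Δλ₂ = 4.5484 pm

The 151° angle produces the larger shift.
Ratio: 4.5484/0.4886 = 9.310

(Intermediate values are shown rounded; full precision is carried through to the final answer.)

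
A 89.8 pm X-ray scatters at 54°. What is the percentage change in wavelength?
1.1138%

Calculate the Compton shift:
Δλ = λ_C(1 - cos(54°))
Δλ = 2.4263 × (1 - cos(54°))
Δλ = 2.4263 × 0.4122
Δλ = 1.0002 pm

Percentage change:
(Δλ/λ₀) × 100 = (1.0002/89.8) × 100
= 1.1138%

(Intermediate values are shown rounded; full precision is carried through to the final answer.)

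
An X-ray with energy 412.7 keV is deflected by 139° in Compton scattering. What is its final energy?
170.7374 keV

First convert energy to wavelength:
λ = hc/E, with hc ≈ 1239.842 keV·pm (i.e. 1239.842 eV·nm)

For E = 412.7 keV = 412700 eV:
λ = 1239.842 keV·pm / 412.7 keV
λ = 3.0042 pm

Calculate the Compton shift:
Δλ = λ_C(1 - cos(139°)) = 2.4263 × 1.7547
Δλ = 4.2575 pm

Final wavelength:
λ' = 3.0042 + 4.2575 = 7.2617 pm

Final energy:
E' = hc/λ' = 1239.842 / 7.2617 = 170.7374 keV

(Intermediate values are shown rounded; full precision is carried through to the final answer.)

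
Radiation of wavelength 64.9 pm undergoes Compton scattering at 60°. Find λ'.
66.1132 pm

Using the Compton formula: λ' = λ + λ_C(1 − cos θ)

For θ = 60°, cos θ = 1/2 (exact) = 0.5000, so:
1 − cos 60° = 1 − (1/2) = 0.5000

Δλ = λ_C × 0.5000 = 2.4263 × 0.5000 = 1.2132 pm

λ' = 64.9 + 1.2132 = 66.1132 pm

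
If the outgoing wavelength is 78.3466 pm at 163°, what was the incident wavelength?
73.6000 pm

From λ' = λ + Δλ, we have λ = λ' - Δλ

First calculate the Compton shift:
Δλ = λ_C(1 - cos θ)
Δλ = 2.4263 × (1 - cos(163°))
Δλ = 2.4263 × 1.9563
Δλ = 4.7466 pm

Initial wavelength:
λ = λ' - Δλ
λ = 78.3466 - 4.7466
λ = 73.6000 pm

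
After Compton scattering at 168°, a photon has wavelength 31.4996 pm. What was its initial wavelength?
26.7000 pm

From λ' = λ + Δλ, we have λ = λ' - Δλ

First calculate the Compton shift:
Δλ = λ_C(1 - cos θ)
Δλ = 2.4263 × (1 - cos(168°))
Δλ = 2.4263 × 1.9781
Δλ = 4.7996 pm

Initial wavelength:
λ = λ' - Δλ
λ = 31.4996 - 4.7996
λ = 26.7000 pm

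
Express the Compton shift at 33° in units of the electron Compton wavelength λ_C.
0.1613 λ_C

The Compton shift formula is:
Δλ = λ_C(1 - cos θ)

Dividing both sides by λ_C:
Δλ/λ_C = 1 - cos θ

For θ = 33°:
Δλ/λ_C = 1 - cos(33°)
Δλ/λ_C = 1 - 0.8387
Δλ/λ_C = 0.1613

This means the shift is 0.1613 × λ_C = 0.3914 pm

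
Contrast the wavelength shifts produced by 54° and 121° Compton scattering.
121° produces the larger shift by a factor of 3.675

Calculate both shifts using Δλ = λ_C(1 - cos θ):

For θ₁ = 54°:
Δλ₁ = 2.4263 × (1 - cos(54°))
Δλ₁ = 2.4263 × 0.4122
Δλ₁ = 1.0002 pm

For θ₂ = 121°:
Δλ₂ = 2.4263 × (1 - cos(121°))
Δλ₂ = 2.4263 × 1.5150
Δλ₂ = 3.6760 pm

The 121° angle produces the larger shift.
Ratio: 3.6760/1.0002 = 3.675

(Intermediate values are shown rounded; full precision is carried through to the final answer.)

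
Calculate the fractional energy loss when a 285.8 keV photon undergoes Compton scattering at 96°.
0.3819 (or 38.19%)

Calculate initial and final photon energies:

Initial: E₀ = 285.8 keV → λ₀ = 4.3381 pm
Compton shift: Δλ = 2.6799 pm
Final wavelength: λ' = 7.0181 pm
Final energy: E' = 176.6641 keV

Fractional energy loss:
(E₀ - E')/E₀ = (285.8000 - 176.6641)/285.8000
= 109.1359/285.8000
= 0.3819
= 38.19%

(Intermediate values are shown rounded; full precision is carried through to the final answer.)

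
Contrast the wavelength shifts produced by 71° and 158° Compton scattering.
158° produces the larger shift by a factor of 2.857

Calculate both shifts using Δλ = λ_C(1 - cos θ):

For θ₁ = 71°:
Δλ₁ = 2.4263 × (1 - cos(71°))
Δλ₁ = 2.4263 × 0.6744
Δλ₁ = 1.6364 pm

For θ₂ = 158°:
Δλ₂ = 2.4263 × (1 - cos(158°))
Δλ₂ = 2.4263 × 1.9272
Δλ₂ = 4.6759 pm

The 158° angle produces the larger shift.
Ratio: 4.6759/1.6364 = 2.857

(Intermediate values are shown rounded; full precision is carried through to the final answer.)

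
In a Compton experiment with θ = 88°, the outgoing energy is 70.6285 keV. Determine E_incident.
81.5000 keV

Convert final energy to wavelength (hc ≈ 1239.842 keV·pm):
λ' = hc/E' = 1239.842 / 70.6285 = 17.5544 pm

Calculate the Compton shift:
Δλ = λ_C(1 - cos(88°))
Δλ = 2.4263 × (1 - cos(88°))
Δλ = 2.3416 pm

Initial wavelength:
λ = λ' - Δλ = 17.5544 - 2.3416 = 15.2128 pm

Initial energy:
E = hc/λ = 1239.842 / 15.2128 = 81.5000 keV

(Intermediate values are shown rounded; full precision is carried through to the final answer.)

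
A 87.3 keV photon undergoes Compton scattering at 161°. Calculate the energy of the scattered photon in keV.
65.5220 keV

First convert energy to wavelength:
λ = hc/E, with hc ≈ 1239.842 keV·pm (i.e. 1239.842 eV·nm)

For E = 87.3 keV = 87300 eV:
λ = 1239.842 keV·pm / 87.3 keV
λ = 14.2021 pm

Calculate the Compton shift:
Δλ = λ_C(1 - cos(161°)) = 2.4263 × 1.9455
Δλ = 4.7204 pm

Final wavelength:
λ' = 14.2021 + 4.7204 = 18.9225 pm

Final energy:
E' = hc/λ' = 1239.842 / 18.9225 = 65.5220 keV

(Intermediate values are shown rounded; full precision is carried through to the final answer.)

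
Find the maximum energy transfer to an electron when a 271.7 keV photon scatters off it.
140.0246 keV

Maximum energy transfer occurs at θ = 180° (backscattering).

Initial photon: E₀ = 271.7 keV → λ₀ = 4.5633 pm

Maximum Compton shift (at 180°):
Δλ_max = 2λ_C = 2 × 2.4263 = 4.8526 pm

Final wavelength:
λ' = 4.5633 + 4.8526 = 9.4159 pm

Minimum photon energy (maximum energy to electron):
E'_min = hc/λ' = 131.6754 keV

Maximum electron kinetic energy:
K_max = E₀ - E'_min = 271.7000 - 131.6754 = 140.0246 keV

(Intermediate values are shown rounded; full precision is carried through to the final answer.)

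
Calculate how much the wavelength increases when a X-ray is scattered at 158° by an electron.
4.6759 pm

Using the Compton scattering formula:
Δλ = λ_C(1 - cos θ)

where λ_C = h/(m_e·c) ≈ 2.4263 pm is the Compton wavelength of an electron.

For θ = 158°:
cos(158°) = -0.9272
1 - cos(158°) = 1.9272

Δλ = 2.4263 × 1.9272
Δλ = 4.6759 pm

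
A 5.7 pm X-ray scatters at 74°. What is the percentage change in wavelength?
30.8338%

Calculate the Compton shift:
Δλ = λ_C(1 - cos(74°))
Δλ = 2.4263 × (1 - cos(74°))
Δλ = 2.4263 × 0.7244
Δλ = 1.7575 pm

Percentage change:
(Δλ/λ₀) × 100 = (1.7575/5.7) × 100
= 30.8338%

(Intermediate values are shown rounded; full precision is carried through to the final answer.)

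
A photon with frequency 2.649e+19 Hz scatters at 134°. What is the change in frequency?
7.059e+18 Hz (decrease)

Convert frequency to wavelength (c = 299792458 m/s):
λ₀ = c/f₀ = 299792458/2.649e+19 = 1.1317194e-11 m = 11.3172 pm

Calculate Compton shift:
Δλ = λ_C(1 - cos(134°)) = 4.1118 pm

Final wavelength:
λ' = λ₀ + Δλ = 11.3172 + 4.1118 = 15.4290 pm

Final frequency:
f' = c/λ' = 299792458/1.5428961e-11 = 1.9430503e+19 Hz

Frequency shift (decrease):
Δf = f₀ - f' = 2.649e+19 - 1.9430503e+19 = 7.059e+18 Hz

(Intermediate values are shown rounded; full precision is carried through to the final answer.)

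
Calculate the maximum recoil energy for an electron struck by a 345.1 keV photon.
198.2919 keV

Maximum energy transfer occurs at θ = 180° (backscattering).

Initial photon: E₀ = 345.1 keV → λ₀ = 3.5927 pm

Maximum Compton shift (at 180°):
Δλ_max = 2λ_C = 2 × 2.4263 = 4.8526 pm

Final wavelength:
λ' = 3.5927 + 4.8526 = 8.4453 pm

Minimum photon energy (maximum energy to electron):
E'_min = hc/λ' = 146.8081 keV

Maximum electron kinetic energy:
K_max = E₀ - E'_min = 345.1000 - 146.8081 = 198.2919 keV

(Intermediate values are shown rounded; full precision is carried through to the final answer.)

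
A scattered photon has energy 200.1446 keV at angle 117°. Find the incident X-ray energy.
464.9002 keV

Convert final energy to wavelength (hc ≈ 1239.842 keV·pm):
λ' = hc/E' = 1239.842 / 200.1446 = 6.1947 pm

Calculate the Compton shift:
Δλ = λ_C(1 - cos(117°))
Δλ = 2.4263 × (1 - cos(117°))
Δλ = 3.5278 pm

Initial wavelength:
λ = λ' - Δλ = 6.1947 - 3.5278 = 2.6669 pm

Initial energy:
E = hc/λ = 1239.842 / 2.6669 = 464.9002 keV

(Intermediate values are shown rounded; full precision is carried through to the final answer.)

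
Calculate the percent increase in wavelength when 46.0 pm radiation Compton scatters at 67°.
3.2136%

Calculate the Compton shift:
Δλ = λ_C(1 - cos(67°))
Δλ = 2.4263 × (1 - cos(67°))
Δλ = 2.4263 × 0.6093
Δλ = 1.4783 pm

Percentage change:
(Δλ/λ₀) × 100 = (1.4783/46.0) × 100
= 3.2136%

(Intermediate values are shown rounded; full precision is carried through to the final answer.)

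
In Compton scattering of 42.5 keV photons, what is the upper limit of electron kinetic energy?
6.0613 keV

Maximum energy transfer occurs at θ = 180° (backscattering).

Initial photon: E₀ = 42.5 keV → λ₀ = 29.1728 pm

Maximum Compton shift (at 180°):
Δλ_max = 2λ_C = 2 × 2.4263 = 4.8526 pm

Final wavelength:
λ' = 29.1728 + 4.8526 = 34.0254 pm

Minimum photon energy (maximum energy to electron):
E'_min = hc/λ' = 36.4387 keV

Maximum electron kinetic energy:
K_max = E₀ - E'_min = 42.5000 - 36.4387 = 6.0613 keV

(Intermediate values are shown rounded; full precision is carried through to the final answer.)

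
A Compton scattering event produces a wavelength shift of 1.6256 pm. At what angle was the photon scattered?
70.73°

From the Compton formula Δλ = λ_C(1 - cos θ), we can solve for θ:

cos θ = 1 - Δλ/λ_C

Given:
- Δλ = 1.6256 pm
- λ_C = h/(m_e·c) ≈ 2.42631024 pm

cos θ = 1 - 1.6256/2.42631024
cos θ = 1 - 0.669989
cos θ = 0.330011

θ = arccos(0.330011)
θ = 70.73°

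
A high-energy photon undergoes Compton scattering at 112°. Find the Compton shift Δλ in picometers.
3.3352 pm

Using the Compton scattering formula:
Δλ = λ_C(1 - cos θ)

where λ_C = h/(m_e·c) ≈ 2.4263 pm is the Compton wavelength of an electron.

For θ = 112°:
cos(112°) = -0.3746
1 - cos(112°) = 1.3746

Δλ = 2.4263 × 1.3746
Δλ = 3.3352 pm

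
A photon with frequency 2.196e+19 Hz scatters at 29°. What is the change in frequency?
4.787e+17 Hz (decrease)

Convert frequency to wavelength (c = 299792458 m/s):
λ₀ = c/f₀ = 299792458/2.196e+19 = 1.3651751e-11 m = 13.6518 pm

Calculate Compton shift:
Δλ = λ_C(1 - cos(29°)) = 0.3042 pm

Final wavelength:
λ' = λ₀ + Δλ = 13.6518 + 0.3042 = 13.9560 pm

Final frequency:
f' = c/λ' = 299792458/1.3955963e-11 = 2.1481317e+19 Hz

Frequency shift (decrease):
Δf = f₀ - f' = 2.196e+19 - 2.1481317e+19 = 4.787e+17 Hz

(Intermediate values are shown rounded; full precision is carried through to the final answer.)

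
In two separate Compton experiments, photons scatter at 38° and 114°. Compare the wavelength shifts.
114° produces the larger shift by a factor of 6.636

Calculate both shifts using Δλ = λ_C(1 - cos θ):

For θ₁ = 38°:
Δλ₁ = 2.4263 × (1 - cos(38°))
Δλ₁ = 2.4263 × 0.2120
Δλ₁ = 0.5144 pm

For θ₂ = 114°:
Δλ₂ = 2.4263 × (1 - cos(114°))
Δλ₂ = 2.4263 × 1.4067
Δλ₂ = 3.4132 pm

The 114° angle produces the larger shift.
Ratio: 3.4132/0.5144 = 6.636

(Intermediate values are shown rounded; full precision is carried through to the final answer.)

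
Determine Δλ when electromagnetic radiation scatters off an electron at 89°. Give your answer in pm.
2.3840 pm

Using the Compton scattering formula:
Δλ = λ_C(1 - cos θ)

where λ_C = h/(m_e·c) ≈ 2.4263 pm is the Compton wavelength of an electron.

For θ = 89°:
cos(89°) = 0.0175
1 - cos(89°) = 0.9825

Δλ = 2.4263 × 0.9825
Δλ = 2.3840 pm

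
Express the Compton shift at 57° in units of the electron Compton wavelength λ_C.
0.4554 λ_C

The Compton shift formula is:
Δλ = λ_C(1 - cos θ)

Dividing both sides by λ_C:
Δλ/λ_C = 1 - cos θ

For θ = 57°:
Δλ/λ_C = 1 - cos(57°)
Δλ/λ_C = 1 - 0.5446
Δλ/λ_C = 0.4554

This means the shift is 0.4554 × λ_C = 1.1048 pm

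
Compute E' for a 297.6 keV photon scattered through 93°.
184.5160 keV

First convert energy to wavelength:
λ = hc/E, with hc ≈ 1239.842 keV·pm (i.e. 1239.842 eV·nm)

For E = 297.6 keV = 297600 eV:
λ = 1239.842 keV·pm / 297.6 keV
λ = 4.1661 pm

Calculate the Compton shift:
Δλ = λ_C(1 - cos(93°)) = 2.4263 × 1.0523
Δλ = 2.5533 pm

Final wavelength:
λ' = 4.1661 + 2.5533 = 6.7194 pm

Final energy:
E' = hc/λ' = 1239.842 / 6.7194 = 184.5160 keV

(Intermediate values are shown rounded; full precision is carried through to the final answer.)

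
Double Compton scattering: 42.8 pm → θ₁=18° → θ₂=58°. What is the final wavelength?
44.0593 pm

Apply Compton shift twice:

First scattering at θ₁ = 18°:
Δλ₁ = λ_C(1 - cos(18°))
Δλ₁ = 2.4263 × 0.0489
Δλ₁ = 0.1188 pm

After first scattering:
λ₁ = 42.8 + 0.1188 = 42.9188 pm

Second scattering at θ₂ = 58°:
Δλ₂ = λ_C(1 - cos(58°))
Δλ₂ = 2.4263 × 0.4701
Δλ₂ = 1.1406 pm

Final wavelength:
λ₂ = 42.9188 + 1.1406 = 44.0593 pm

Total shift: Δλ_total = 0.1188 + 1.1406 = 1.2593 pm

(Intermediate values are shown rounded; full precision is carried through to the final answer.)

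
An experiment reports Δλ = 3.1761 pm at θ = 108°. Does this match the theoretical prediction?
Yes, consistent

Calculate the expected shift for θ = 108°:

Δλ_expected = λ_C(1 - cos(108°))
Δλ_expected = 2.4263 × (1 - cos(108°))
Δλ_expected = 2.4263 × 1.3090
Δλ_expected = 3.1761 pm

Given shift: 3.1761 pm
Expected shift: 3.1761 pm
Difference: 0.0000 pm

The values match. This is consistent with Compton scattering at the stated angle.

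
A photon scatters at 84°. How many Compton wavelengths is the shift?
0.8955 λ_C

The Compton shift formula is:
Δλ = λ_C(1 - cos θ)

Dividing both sides by λ_C:
Δλ/λ_C = 1 - cos θ

For θ = 84°:
Δλ/λ_C = 1 - cos(84°)
Δλ/λ_C = 1 - 0.1045
Δλ/λ_C = 0.8955

This means the shift is 0.8955 × λ_C = 2.1727 pm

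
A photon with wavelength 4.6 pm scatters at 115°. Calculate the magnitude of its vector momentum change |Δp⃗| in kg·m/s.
1.9375e-22 kg·m/s

Photon momentum magnitude is p = h/λ.

Initial momentum:
p₀ = h/λ = 6.6261e-34/4.6000e-12 = 1.4405e-22 kg·m/s

After scattering:
λ' = λ + Δλ = 4.6 + 3.4517 = 8.0517 pm
p' = h/λ' = 6.6261e-34/8.0517e-12 = 8.2294e-23 kg·m/s

Momentum is a vector; the scattered photon's direction makes angle θ = 115° with the incident direction. The magnitude of the vector change Δp⃗ = p⃗₀ − p⃗' is found from the law of cosines:
|Δp⃗|² = p₀² + p'² − 2p₀p'cos θ
|Δp⃗|² = (1.4405e-22)² + (8.2294e-23)² − 2·1.4405e-22·8.2294e-23·cos(115°)
|Δp⃗| = 1.9375e-22 kg·m/s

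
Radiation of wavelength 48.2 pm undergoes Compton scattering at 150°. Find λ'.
52.7276 pm

Using the Compton formula: λ' = λ + λ_C(1 − cos θ)

For θ = 150°, cos θ = -√3/2 (exact) ≈ -0.8660, so:
1 − cos 150° = 1 − (-√3/2) ≈ 1.8660

Δλ = λ_C × 1.8660 = 2.4263 × 1.8660 = 4.5276 pm

λ' = 48.2 + 4.5276 = 52.7276 pm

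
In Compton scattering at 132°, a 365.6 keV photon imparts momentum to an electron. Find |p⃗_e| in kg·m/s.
2.6342e-22 kg·m/s

The electron is initially at rest, so by conservation of momentum:
p⃗_e = p⃗₀ − p⃗'  (incident photon momentum minus scattered photon momentum)

Photon momentum magnitudes (p = h/λ = E/c):
λ₀ = hc/E₀ = 3.3913 pm → p₀ = h/λ₀ = 1.9539e-22 kg·m/s
Δλ = λ_C(1 − cos 132°) = 4.0498 pm
λ' = 7.4411 pm → p' = h/λ' = 8.9047e-23 kg·m/s

The scattered photon makes angle θ = 132° with the incident direction, so by the law of cosines:
|p⃗_e|² = p₀² + p'² − 2p₀p'cos θ
|p⃗_e|² = (1.9539e-22)² + (8.9047e-23)² − 2·1.9539e-22·8.9047e-23·cos(132°)
|p⃗_e| = 2.6342e-22 kg·m/s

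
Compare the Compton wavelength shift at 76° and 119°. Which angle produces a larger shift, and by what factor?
119° produces the larger shift by a factor of 1.959

Calculate both shifts using Δλ = λ_C(1 - cos θ):

For θ₁ = 76°:
Δλ₁ = 2.4263 × (1 - cos(76°))
Δλ₁ = 2.4263 × 0.7581
Δλ₁ = 1.8393 pm

For θ₂ = 119°:
Δλ₂ = 2.4263 × (1 - cos(119°))
Δλ₂ = 2.4263 × 1.4848
Δλ₂ = 3.6026 pm

The 119° angle produces the larger shift.
Ratio: 3.6026/1.8393 = 1.959

(Intermediate values are shown rounded; full precision is carried through to the final answer.)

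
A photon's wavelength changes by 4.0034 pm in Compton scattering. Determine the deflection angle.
130.54°

From the Compton formula Δλ = λ_C(1 - cos θ), we can solve for θ:

cos θ = 1 - Δλ/λ_C

Given:
- Δλ = 4.0034 pm
- λ_C = h/(m_e·c) ≈ 2.42631024 pm

cos θ = 1 - 4.0034/2.42631024
cos θ = 1 - 1.649995
cos θ = -0.649995

θ = arccos(-0.649995)
θ = 130.54°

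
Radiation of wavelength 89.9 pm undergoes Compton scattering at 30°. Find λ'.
90.2251 pm

Using the Compton formula: λ' = λ + λ_C(1 − cos θ)

For θ = 30°, cos θ = √3/2 (exact) ≈ 0.8660, so:
1 − cos 30° = 1 − (√3/2) ≈ 0.1340

Δλ = λ_C × 0.1340 = 2.4263 × 0.1340 = 0.3251 pm

λ' = 89.9 + 0.3251 = 90.2251 pm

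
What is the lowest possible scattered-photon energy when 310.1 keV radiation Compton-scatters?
140.0821 keV (at θ = 180°)

The scattered photon has minimum energy when its wavelength is maximum, i.e., when the Compton shift Δλ = λ_C(1 − cos θ) is maximum. This occurs at θ = 180° (backscattering), giving Δλ_max = 2λ_C = 4.8526 pm.

Initial wavelength: λ₀ = hc/E₀ = 3.9982 pm
Maximum final wavelength: λ'_max = λ₀ + 2λ_C = 3.9982 + 4.8526 = 8.8508 pm
Minimum final energy: E'_min = hc/λ'_max = 140.0821 keV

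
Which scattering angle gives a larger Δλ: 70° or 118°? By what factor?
118° produces the larger shift by a factor of 2.233

Calculate both shifts using Δλ = λ_C(1 - cos θ):

For θ₁ = 70°:
Δλ₁ = 2.4263 × (1 - cos(70°))
Δλ₁ = 2.4263 × 0.6580
Δλ₁ = 1.5965 pm

For θ₂ = 118°:
Δλ₂ = 2.4263 × (1 - cos(118°))
Δλ₂ = 2.4263 × 1.4695
Δλ₂ = 3.5654 pm

The 118° angle produces the larger shift.
Ratio: 3.5654/1.5965 = 2.233

(Intermediate values are shown rounded; full precision is carried through to the final answer.)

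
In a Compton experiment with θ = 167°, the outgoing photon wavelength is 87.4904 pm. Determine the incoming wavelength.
82.7000 pm

From λ' = λ + Δλ, we have λ = λ' - Δλ

First calculate the Compton shift:
Δλ = λ_C(1 - cos θ)
Δλ = 2.4263 × (1 - cos(167°))
Δλ = 2.4263 × 1.9744
Δλ = 4.7904 pm

Initial wavelength:
λ = λ' - Δλ
λ = 87.4904 - 4.7904
λ = 82.7000 pm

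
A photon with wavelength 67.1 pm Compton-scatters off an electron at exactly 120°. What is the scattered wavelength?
70.7395 pm

Using the Compton formula: λ' = λ + λ_C(1 − cos θ)

For θ = 120°, cos θ = -1/2 (exact) = -0.5000, so:
1 − cos 120° = 1 − (-1/2) = 1.5000

Δλ = λ_C × 1.5000 = 2.4263 × 1.5000 = 3.6395 pm

λ' = 67.1 + 3.6395 = 70.7395 pm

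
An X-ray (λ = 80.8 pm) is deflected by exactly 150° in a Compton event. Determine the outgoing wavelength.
85.3276 pm

Using the Compton formula: λ' = λ + λ_C(1 − cos θ)

For θ = 150°, cos θ = -√3/2 (exact) ≈ -0.8660, so:
1 − cos 150° = 1 − (-√3/2) ≈ 1.8660

Δλ = λ_C × 1.8660 = 2.4263 × 1.8660 = 4.5276 pm

λ' = 80.8 + 4.5276 = 85.3276 pm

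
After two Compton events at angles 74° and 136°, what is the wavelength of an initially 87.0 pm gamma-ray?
92.9292 pm

Apply Compton shift twice:

First scattering at θ₁ = 74°:
Δλ₁ = λ_C(1 - cos(74°))
Δλ₁ = 2.4263 × 0.7244
Δλ₁ = 1.7575 pm

After first scattering:
λ₁ = 87.0 + 1.7575 = 88.7575 pm

Second scattering at θ₂ = 136°:
Δλ₂ = λ_C(1 - cos(136°))
Δλ₂ = 2.4263 × 1.7193
Δλ₂ = 4.1717 pm

Final wavelength:
λ₂ = 88.7575 + 4.1717 = 92.9292 pm

Total shift: Δλ_total = 1.7575 + 4.1717 = 5.9292 pm

(Intermediate values are shown rounded; full precision is carried through to the final answer.)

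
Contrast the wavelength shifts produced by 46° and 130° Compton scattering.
130° produces the larger shift by a factor of 5.380

Calculate both shifts using Δλ = λ_C(1 - cos θ):

For θ₁ = 46°:
Δλ₁ = 2.4263 × (1 - cos(46°))
Δλ₁ = 2.4263 × 0.3053
Δλ₁ = 0.7409 pm

For θ₂ = 130°:
Δλ₂ = 2.4263 × (1 - cos(130°))
Δλ₂ = 2.4263 × 1.6428
Δλ₂ = 3.9859 pm

The 130° angle produces the larger shift.
Ratio: 3.9859/0.7409 = 5.380

(Intermediate values are shown rounded; full precision is carried through to the final answer.)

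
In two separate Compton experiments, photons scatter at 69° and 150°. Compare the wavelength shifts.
150° produces the larger shift by a factor of 2.908

Calculate both shifts using Δλ = λ_C(1 - cos θ):

For θ₁ = 69°:
Δλ₁ = 2.4263 × (1 - cos(69°))
Δλ₁ = 2.4263 × 0.6416
Δλ₁ = 1.5568 pm

For θ₂ = 150°:
Δλ₂ = 2.4263 × (1 - cos(150°))
Δλ₂ = 2.4263 × 1.8660
Δλ₂ = 4.5276 pm

The 150° angle produces the larger shift.
Ratio: 4.5276/1.5568 = 2.908

(Intermediate values are shown rounded; full precision is carried through to the final answer.)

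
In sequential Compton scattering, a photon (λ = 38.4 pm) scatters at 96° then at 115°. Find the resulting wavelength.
44.5316 pm

Apply Compton shift twice:

First scattering at θ₁ = 96°:
Δλ₁ = λ_C(1 - cos(96°))
Δλ₁ = 2.4263 × 1.1045
Δλ₁ = 2.6799 pm

After first scattering:
λ₁ = 38.4 + 2.6799 = 41.0799 pm

Second scattering at θ₂ = 115°:
Δλ₂ = λ_C(1 - cos(115°))
Δλ₂ = 2.4263 × 1.4226
Δλ₂ = 3.4517 pm

Final wavelength:
λ₂ = 41.0799 + 3.4517 = 44.5316 pm

Total shift: Δλ_total = 2.6799 + 3.4517 = 6.1316 pm

(Intermediate values are shown rounded; full precision is carried through to the final answer.)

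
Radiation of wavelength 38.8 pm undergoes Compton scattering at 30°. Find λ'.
39.1251 pm

Using the Compton formula: λ' = λ + λ_C(1 − cos θ)

For θ = 30°, cos θ = √3/2 (exact) ≈ 0.8660, so:
1 − cos 30° = 1 − (√3/2) ≈ 0.1340

Δλ = λ_C × 0.1340 = 2.4263 × 0.1340 = 0.3251 pm

λ' = 38.8 + 0.3251 = 39.1251 pm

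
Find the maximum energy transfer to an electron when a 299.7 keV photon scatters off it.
161.7799 keV

Maximum energy transfer occurs at θ = 180° (backscattering).

Initial photon: E₀ = 299.7 keV → λ₀ = 4.1369 pm

Maximum Compton shift (at 180°):
Δλ_max = 2λ_C = 2 × 2.4263 = 4.8526 pm

Final wavelength:
λ' = 4.1369 + 4.8526 = 8.9896 pm

Minimum photon energy (maximum energy to electron):
E'_min = hc/λ' = 137.9201 keV

Maximum electron kinetic energy:
K_max = E₀ - E'_min = 299.7000 - 137.9201 = 161.7799 keV

(Intermediate values are shown rounded; full precision is carried through to the final answer.)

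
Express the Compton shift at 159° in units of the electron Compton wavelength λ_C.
1.9336 λ_C

The Compton shift formula is:
Δλ = λ_C(1 - cos θ)

Dividing both sides by λ_C:
Δλ/λ_C = 1 - cos θ

For θ = 159°:
Δλ/λ_C = 1 - cos(159°)
Δλ/λ_C = 1 - -0.9336
Δλ/λ_C = 1.9336

This means the shift is 1.9336 × λ_C = 4.6915 pm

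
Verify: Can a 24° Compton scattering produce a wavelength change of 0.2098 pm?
Yes, consistent

Calculate the expected shift for θ = 24°:

Δλ_expected = λ_C(1 - cos(24°))
Δλ_expected = 2.4263 × (1 - cos(24°))
Δλ_expected = 2.4263 × 0.0865
Δλ_expected = 0.2098 pm

Given shift: 0.2098 pm
Expected shift: 0.2098 pm
Difference: 0.0000 pm

The values match. This is consistent with Compton scattering at the stated angle.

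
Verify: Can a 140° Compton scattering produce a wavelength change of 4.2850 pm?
Yes, consistent

Calculate the expected shift for θ = 140°:

Δλ_expected = λ_C(1 - cos(140°))
Δλ_expected = 2.4263 × (1 - cos(140°))
Δλ_expected = 2.4263 × 1.7660
Δλ_expected = 4.2850 pm

Given shift: 4.2850 pm
Expected shift: 4.2850 pm
Difference: 0.0000 pm

The values match. This is consistent with Compton scattering at the stated angle.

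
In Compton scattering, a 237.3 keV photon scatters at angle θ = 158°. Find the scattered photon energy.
125.2273 keV

First convert energy to wavelength:
λ = hc/E, with hc ≈ 1239.842 keV·pm (i.e. 1239.842 eV·nm)

For E = 237.3 keV = 237300 eV:
λ = 1239.842 keV·pm / 237.3 keV
λ = 5.2248 pm

Calculate the Compton shift:
Δλ = λ_C(1 - cos(158°)) = 2.4263 × 1.9272
Δλ = 4.6759 pm

Final wavelength:
λ' = 5.2248 + 4.6759 = 9.9007 pm

Final energy:
E' = hc/λ' = 1239.842 / 9.9007 = 125.2273 keV

(Intermediate values are shown rounded; full precision is carried through to the final answer.)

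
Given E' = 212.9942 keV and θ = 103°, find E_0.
435.2000 keV

Convert final energy to wavelength (hc ≈ 1239.842 keV·pm):
λ' = hc/E' = 1239.842 / 212.9942 = 5.8210 pm

Calculate the Compton shift:
Δλ = λ_C(1 - cos(103°))
Δλ = 2.4263 × (1 - cos(103°))
Δλ = 2.9721 pm

Initial wavelength:
λ = λ' - Δλ = 5.8210 - 2.9721 = 2.8489 pm

Initial energy:
E = hc/λ = 1239.842 / 2.8489 = 435.2000 keV

(Intermediate values are shown rounded; full precision is carried through to the final answer.)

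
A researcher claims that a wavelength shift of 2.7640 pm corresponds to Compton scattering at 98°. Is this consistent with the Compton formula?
Yes, consistent

Calculate the expected shift for θ = 98°:

Δλ_expected = λ_C(1 - cos(98°))
Δλ_expected = 2.4263 × (1 - cos(98°))
Δλ_expected = 2.4263 × 1.1392
Δλ_expected = 2.7640 pm

Given shift: 2.7640 pm
Expected shift: 2.7640 pm
Difference: 0.0000 pm

The values match. This is consistent with Compton scattering at the stated angle.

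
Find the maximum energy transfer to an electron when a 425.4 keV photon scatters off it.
265.7737 keV

Maximum energy transfer occurs at θ = 180° (backscattering).

Initial photon: E₀ = 425.4 keV → λ₀ = 2.9145 pm

Maximum Compton shift (at 180°):
Δλ_max = 2λ_C = 2 × 2.4263 = 4.8526 pm

Final wavelength:
λ' = 2.9145 + 4.8526 = 7.7672 pm

Minimum photon energy (maximum energy to electron):
E'_min = hc/λ' = 159.6263 keV

Maximum electron kinetic energy:
K_max = E₀ - E'_min = 425.4000 - 159.6263 = 265.7737 keV

(Intermediate values are shown rounded; full precision is carried through to the final answer.)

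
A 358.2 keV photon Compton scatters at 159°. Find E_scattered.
152.0760 keV

First convert energy to wavelength:
λ = hc/E, with hc ≈ 1239.842 keV·pm (i.e. 1239.842 eV·nm)

For E = 358.2 keV = 358200 eV:
λ = 1239.842 keV·pm / 358.2 keV
λ = 3.4613 pm

Calculate the Compton shift:
Δλ = λ_C(1 - cos(159°)) = 2.4263 × 1.9336
Δλ = 4.6915 pm

Final wavelength:
λ' = 3.4613 + 4.6915 = 8.1528 pm

Final energy:
E' = hc/λ' = 1239.842 / 8.1528 = 152.0760 keV

(Intermediate values are shown rounded; full precision is carried through to the final answer.)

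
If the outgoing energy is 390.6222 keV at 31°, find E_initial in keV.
438.5000 keV

Convert final energy to wavelength (hc ≈ 1239.842 keV·pm):
λ' = hc/E' = 1239.842 / 390.6222 = 3.1740 pm

Calculate the Compton shift:
Δλ = λ_C(1 - cos(31°))
Δλ = 2.4263 × (1 - cos(31°))
Δλ = 0.3466 pm

Initial wavelength:
λ = λ' - Δλ = 3.1740 - 0.3466 = 2.8275 pm

Initial energy:
E = hc/λ = 1239.842 / 2.8275 = 438.5000 keV

(Intermediate values are shown rounded; full precision is carried through to the final answer.)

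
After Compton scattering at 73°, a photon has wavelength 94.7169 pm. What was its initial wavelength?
93.0000 pm

From λ' = λ + Δλ, we have λ = λ' - Δλ

First calculate the Compton shift:
Δλ = λ_C(1 - cos θ)
Δλ = 2.4263 × (1 - cos(73°))
Δλ = 2.4263 × 0.7076
Δλ = 1.7169 pm

Initial wavelength:
λ = λ' - Δλ
λ = 94.7169 - 1.7169
λ = 93.0000 pm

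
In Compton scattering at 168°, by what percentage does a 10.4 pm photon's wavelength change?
46.1500%

Calculate the Compton shift:
Δλ = λ_C(1 - cos(168°))
Δλ = 2.4263 × (1 - cos(168°))
Δλ = 2.4263 × 1.9781
Δλ = 4.7996 pm

Percentage change:
(Δλ/λ₀) × 100 = (4.7996/10.4) × 100
= 46.1500%

(Intermediate values are shown rounded; full precision is carried through to the final answer.)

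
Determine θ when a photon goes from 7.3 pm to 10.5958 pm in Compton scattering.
111.00°

First find the wavelength shift:
Δλ = λ' - λ = 10.5958 - 7.3 = 3.2958 pm

Using Δλ = λ_C(1 - cos θ), with λ_C = h/(m_e·c) ≈ 2.42631024 pm:
cos θ = 1 - Δλ/λ_C
cos θ = 1 - 3.2958/2.42631024
cos θ = -0.358359

θ = arccos(-0.358359)
θ = 111.00°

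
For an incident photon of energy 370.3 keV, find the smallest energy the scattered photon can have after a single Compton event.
151.1849 keV (at θ = 180°)

The scattered photon has minimum energy when its wavelength is maximum, i.e., when the Compton shift Δλ = λ_C(1 − cos θ) is maximum. This occurs at θ = 180° (backscattering), giving Δλ_max = 2λ_C = 4.8526 pm.

Initial wavelength: λ₀ = hc/E₀ = 3.3482 pm
Maximum final wavelength: λ'_max = λ₀ + 2λ_C = 3.3482 + 4.8526 = 8.2008 pm
Minimum final energy: E'_min = hc/λ'_max = 151.1849 keV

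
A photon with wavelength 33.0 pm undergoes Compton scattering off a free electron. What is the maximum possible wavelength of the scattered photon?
37.8526 pm (at θ = 180°)

The Compton shift is Δλ = λ_C(1 − cos θ).

Since cos θ ranges from −1 to 1, the factor (1 − cos θ) ranges from 0 to 2; the maximum shift occurs at θ = 180° (backscattering):
Δλ_max = 2λ_C = 2 × 2.4263 pm = 4.8526 pm

Maximum scattered wavelength:
λ'_max = λ₀ + Δλ_max = 33.0 + 4.8526 = 37.8526 pm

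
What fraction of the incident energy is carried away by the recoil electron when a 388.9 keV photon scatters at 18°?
0.0359 (or 3.59%)

Calculate initial and final photon energies:

Initial: E₀ = 388.9 keV → λ₀ = 3.1881 pm
Compton shift: Δλ = 0.1188 pm
Final wavelength: λ' = 3.3068 pm
Final energy: E' = 374.9341 keV

Fractional energy loss:
(E₀ - E')/E₀ = (388.9000 - 374.9341)/388.9000
= 13.9659/388.9000
= 0.0359
= 3.59%

(Intermediate values are shown rounded; full precision is carried through to the final answer.)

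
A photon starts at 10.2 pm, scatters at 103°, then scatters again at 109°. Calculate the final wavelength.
16.3884 pm

Apply Compton shift twice:

First scattering at θ₁ = 103°:
Δλ₁ = λ_C(1 - cos(103°))
Δλ₁ = 2.4263 × 1.2250
Δλ₁ = 2.9721 pm

After first scattering:
λ₁ = 10.2 + 2.9721 = 13.1721 pm

Second scattering at θ₂ = 109°:
Δλ₂ = λ_C(1 - cos(109°))
Δλ₂ = 2.4263 × 1.3256
Δλ₂ = 3.2162 pm

Final wavelength:
λ₂ = 13.1721 + 3.2162 = 16.3884 pm

Total shift: Δλ_total = 2.9721 + 3.2162 = 6.1884 pm

(Intermediate values are shown rounded; full precision is carried through to the final answer.)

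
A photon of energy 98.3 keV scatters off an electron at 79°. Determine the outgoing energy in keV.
85.0594 keV

First convert energy to wavelength:
λ = hc/E, with hc ≈ 1239.842 keV·pm (i.e. 1239.842 eV·nm)

For E = 98.3 keV = 98300 eV:
λ = 1239.842 keV·pm / 98.3 keV
λ = 12.6128 pm

Calculate the Compton shift:
Δλ = λ_C(1 - cos(79°)) = 2.4263 × 0.8092
Δλ = 1.9633 pm

Final wavelength:
λ' = 12.6128 + 1.9633 = 14.5762 pm

Final energy:
E' = hc/λ' = 1239.842 / 14.5762 = 85.0594 keV

(Intermediate values are shown rounded; full precision is carried through to the final answer.)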